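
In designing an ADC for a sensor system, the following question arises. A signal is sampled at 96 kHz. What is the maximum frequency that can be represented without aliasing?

The maximum frequency that can be represented without aliasing
is the Nyquist frequency: f_max = f_s / 2 = 96 kHz / 2 = 48 kHz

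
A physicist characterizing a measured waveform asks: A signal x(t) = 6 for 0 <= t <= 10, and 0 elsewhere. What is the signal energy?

Energy = integral of |x(t)|^2 dt over the signal duration
= 6^2 * 10 = 36 * 10 = 360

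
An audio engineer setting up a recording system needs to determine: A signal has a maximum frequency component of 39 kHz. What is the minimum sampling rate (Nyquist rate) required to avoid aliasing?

By the Nyquist-Shannon sampling theorem,
the minimum sampling rate (Nyquist rate) must be at least 2 * f_max.
Nyquist rate = 2 * 39 kHz = 78 kHz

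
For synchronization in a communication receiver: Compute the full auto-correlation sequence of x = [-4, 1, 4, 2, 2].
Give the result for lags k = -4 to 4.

r_xx[k] = sum_m x[m]*x[m+k], indexed from 0, for k = -4 to 4:
  r_xx[-4] = x[4]*x[0] = -8
  r_xx[-3] = x[3]*x[0] + x[4]*x[1] = -6
  r_xx[-2] = x[2]*x[0] + x[3]*x[1] + x[4]*x[2] = -6
  r_xx[-1] = x[1]*x[0] + x[2]*x[1] + x[3]*x[2] + x[4]*x[3] = 12
  r_xx[0] = x[0]*x[0] + x[1]*x[1] + x[2]*x[2] + x[3]*x[3] + x[4]*x[4] = 41
  r_xx[1] = x[0]*x[1] + x[1]*x[2] + x[2]*x[3] + x[3]*x[4] = 12
  r_xx[2] = x[0]*x[2] + x[1]*x[3] + x[2]*x[4] = -6
  r_xx[3] = x[0]*x[3] + x[1]*x[4] = -6
  r_xx[4] = x[0]*x[4] = -8
r_xx = [-8, -6, -6, 12, 41, 12, -6, -6, -8]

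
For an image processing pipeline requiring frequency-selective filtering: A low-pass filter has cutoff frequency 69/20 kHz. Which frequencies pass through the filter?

A low-pass filter passes all frequencies below the cutoff frequency 69/20 kHz and attenuates higher frequencies.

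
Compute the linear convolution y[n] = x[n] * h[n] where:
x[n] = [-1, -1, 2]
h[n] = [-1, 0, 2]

y[n] = sum_k x[k]*h[n-k]. Output length = len(x) + len(h) - 1 = 3 + 3 - 1 = 5.
y[0] = -1*-1 = 1
y[1] = -1*-1 + -1*0 = 1
y[2] = 2*-1 + -1*0 + -1*2 = -4
y[3] = 2*0 + -1*2 = -2
y[4] = 2*2 = 4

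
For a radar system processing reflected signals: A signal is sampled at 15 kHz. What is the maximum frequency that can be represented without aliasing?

The maximum frequency that can be represented without aliasing
is the Nyquist frequency: f_max = f_s / 2 = 15 kHz / 2 = 15/2 kHz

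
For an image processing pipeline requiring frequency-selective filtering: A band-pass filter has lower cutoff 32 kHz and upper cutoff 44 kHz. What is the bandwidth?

Bandwidth = f_high - f_low
= 44 kHz - 32 kHz = 12 kHz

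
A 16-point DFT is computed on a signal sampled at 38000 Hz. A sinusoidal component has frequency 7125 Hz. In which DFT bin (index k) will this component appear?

DFT frequency resolution = f_s/N = 38000/16 = 2375 Hz
Bin index k = f_signal / resolution = 7125 / 2375 = 3
The signal frequency 7125 Hz falls in DFT bin k = 3.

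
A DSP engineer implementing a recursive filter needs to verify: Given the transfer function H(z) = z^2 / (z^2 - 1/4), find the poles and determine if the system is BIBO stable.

Poles are roots of the denominator: z^2 - 1/4 = 0.
Quadratic formula: z = [-(0) +/- sqrt((0)^2 - 4*(-1/4))] / 2
Discriminant = 0 + 1 = 1; sqrt = 1.
z = (0 +/- 1) / 2 => z = 1/2 or z = -1/2.
|p1| = 1/2, |p2| = 1/2.
For BIBO stability, all poles must lie inside the unit circle (|p| < 1).
System is STABLE since both |p| < 1.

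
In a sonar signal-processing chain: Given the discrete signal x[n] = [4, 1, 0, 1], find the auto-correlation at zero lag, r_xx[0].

The auto-correlation at zero lag r_xx[0] equals the signal energy.
r_xx[0] = sum of x[n]^2 = 4^2 + 1^2 + 0^2 + 1^2
= 16 + 1 + 0 + 1 = 18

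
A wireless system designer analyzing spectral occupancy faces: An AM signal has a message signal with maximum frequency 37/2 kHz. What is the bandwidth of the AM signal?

In AM (double-sideband), the bandwidth is twice the message frequency.
BW = 2 * f_m = 2 * 37/2 kHz = 37 kHz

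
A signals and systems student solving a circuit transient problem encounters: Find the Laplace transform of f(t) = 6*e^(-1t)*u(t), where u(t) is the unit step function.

Standard Laplace transform pair:
e^(-at)*u(t) <-> 1/(s+a)
With a = 1: L{6*e^(-1t)*u(t)} = 6/(s+1), ROC: Re(s) > -1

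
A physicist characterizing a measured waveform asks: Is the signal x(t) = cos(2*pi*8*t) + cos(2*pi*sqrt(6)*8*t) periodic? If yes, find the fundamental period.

f1 = 8 Hz, f2 = 8*sqrt(6) Hz
Ratio f2/f1 = sqrt(6), which is irrational.
Since the frequency ratio is irrational, no common period exists.
The signal is not periodic.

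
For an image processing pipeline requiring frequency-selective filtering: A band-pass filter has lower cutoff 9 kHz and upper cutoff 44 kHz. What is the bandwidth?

Bandwidth = f_high - f_low
= 44 kHz - 9 kHz = 35 kHz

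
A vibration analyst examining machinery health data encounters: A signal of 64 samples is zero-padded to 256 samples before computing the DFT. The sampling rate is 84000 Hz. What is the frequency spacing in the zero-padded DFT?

Original DFT: N = 64, resolution = f_s/N = 84000/64 = 2625/2 Hz
Zero-padded DFT: N = 256, resolution = f_s/N = 84000/256 = 2625/8 Hz
Zero-padding interpolates the spectrum (finer frequency grid)
but does NOT improve the true spectral resolution (ability to resolve close frequencies).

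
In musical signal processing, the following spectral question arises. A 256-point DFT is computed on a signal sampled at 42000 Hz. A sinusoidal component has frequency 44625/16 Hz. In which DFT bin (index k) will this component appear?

DFT frequency resolution = f_s/N = 42000/256 = 2625/16 Hz
Bin index k = f_signal / resolution = 44625/16 / 2625/16 = 17
The signal frequency 44625/16 Hz falls in DFT bin k = 17.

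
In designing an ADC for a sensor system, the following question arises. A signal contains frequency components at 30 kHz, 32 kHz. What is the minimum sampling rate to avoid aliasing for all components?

The highest frequency component is f_max = 32 kHz.
Nyquist rate = 2 * f_max = 2 * 32 kHz = 64 kHz.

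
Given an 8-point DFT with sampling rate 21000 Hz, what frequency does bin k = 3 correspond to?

The frequency of DFT bin k is: f_k = k * f_s / N
f_3 = 3 * 21000 / 8 = 7875 Hz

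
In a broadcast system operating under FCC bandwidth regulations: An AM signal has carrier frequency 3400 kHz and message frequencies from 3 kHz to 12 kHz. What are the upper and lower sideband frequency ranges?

Upper sideband (USB) = fc + [fm_low, fm_high] = 3400 + [3, 12] = [3403, 3412] kHz
Lower sideband (LSB) = fc - [fm_high, fm_low] = 3400 - [12, 3] = [3388, 3397] kHz
Total occupied spectrum: 3388 kHz to 3412 kHz (plus carrier at 3400 kHz)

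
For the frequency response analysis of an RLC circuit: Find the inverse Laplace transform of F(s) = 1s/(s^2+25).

Standard pair: s/(s^2+w^2) <-> cos(wt)*u(t)
With k=1, w=5: f(t) = cos(5t)*u(t)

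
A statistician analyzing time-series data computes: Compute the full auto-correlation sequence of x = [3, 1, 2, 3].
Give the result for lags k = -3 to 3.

r_xx[k] = sum_m x[m]*x[m+k], indexed from 0, for k = -3 to 3:
  r_xx[-3] = x[3]*x[0] = 9
  r_xx[-2] = x[2]*x[0] + x[3]*x[1] = 9
  r_xx[-1] = x[1]*x[0] + x[2]*x[1] + x[3]*x[2] = 11
  r_xx[0] = x[0]*x[0] + x[1]*x[1] + x[2]*x[2] + x[3]*x[3] = 23
  r_xx[1] = x[0]*x[1] + x[1]*x[2] + x[2]*x[3] = 11
  r_xx[2] = x[0]*x[2] + x[1]*x[3] = 9
  r_xx[3] = x[0]*x[3] = 9
r_xx = [9, 9, 11, 23, 11, 9, 9]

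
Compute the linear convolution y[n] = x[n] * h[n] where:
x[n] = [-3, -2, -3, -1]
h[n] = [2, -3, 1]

y[n] = sum_k x[k]*h[n-k]. Output length = len(x) + len(h) - 1 = 4 + 3 - 1 = 6.
y[0] = -3*2 = -6
y[1] = -2*2 + -3*-3 = 5
y[2] = -3*2 + -2*-3 + -3*1 = -3
y[3] = -1*2 + -3*-3 + -2*1 = 5
y[4] = -1*-3 + -3*1 = 0
y[5] = -1*1 = -1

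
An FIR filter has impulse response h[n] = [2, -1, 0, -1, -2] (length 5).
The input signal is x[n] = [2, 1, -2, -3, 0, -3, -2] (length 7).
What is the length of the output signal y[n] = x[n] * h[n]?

For linear convolution, the output length is:
len(y) = len(x) + len(h) - 1 = 7 + 5 - 1 = 11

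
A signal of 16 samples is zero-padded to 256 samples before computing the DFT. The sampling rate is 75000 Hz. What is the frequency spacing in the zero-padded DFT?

Original DFT: N = 16, resolution = f_s/N = 75000/16 = 9375/2 Hz
Zero-padded DFT: N = 256, resolution = f_s/N = 75000/256 = 9375/32 Hz
Zero-padding interpolates the spectrum (finer frequency grid)
but does NOT improve the true spectral resolution (ability to resolve close frequencies).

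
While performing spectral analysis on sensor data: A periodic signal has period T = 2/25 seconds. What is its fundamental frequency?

The fundamental frequency is the reciprocal of the period.
f = 1/T = 1/(2/25) = 25/2 Hz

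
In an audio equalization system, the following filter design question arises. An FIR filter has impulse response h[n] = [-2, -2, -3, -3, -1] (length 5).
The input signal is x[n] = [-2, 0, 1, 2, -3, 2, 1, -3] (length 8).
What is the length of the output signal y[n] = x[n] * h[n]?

For linear convolution, the output length is:
len(y) = len(x) + len(h) - 1 = 8 + 5 - 1 = 12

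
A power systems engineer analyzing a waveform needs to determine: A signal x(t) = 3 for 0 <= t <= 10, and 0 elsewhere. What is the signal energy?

Energy = integral of |x(t)|^2 dt over the signal duration
= 3^2 * 10 = 9 * 10 = 90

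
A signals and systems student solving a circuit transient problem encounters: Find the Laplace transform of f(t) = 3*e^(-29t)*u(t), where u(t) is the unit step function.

Standard Laplace transform pair:
e^(-at)*u(t) <-> 1/(s+a)
With a = 29: L{3*e^(-29t)*u(t)} = 3/(s+29), ROC: Re(s) > -29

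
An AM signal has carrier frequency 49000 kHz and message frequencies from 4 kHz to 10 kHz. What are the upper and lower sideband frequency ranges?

Upper sideband (USB) = fc + [fm_low, fm_high] = 49000 + [4, 10] = [49004, 49010] kHz
Lower sideband (LSB) = fc - [fm_high, fm_low] = 49000 - [10, 4] = [48990, 48996] kHz
Total occupied spectrum: 48990 kHz to 49010 kHz (plus carrier at 49000 kHz)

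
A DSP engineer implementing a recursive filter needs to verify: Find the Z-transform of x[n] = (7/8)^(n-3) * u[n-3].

Time-shifting property: if X(z) = Z{x[n]}, then Z{x[n-d]} = z^(-d) * X(z)
X(z) = z/(z - 7/8) for x[n] = (7/8)^n * u[n]
Z{x[n-3]} = z^(-3) * z/(z - 7/8) = z^(-2)/(z - 7/8)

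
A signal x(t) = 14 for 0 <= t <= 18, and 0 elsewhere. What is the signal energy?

Energy = integral of |x(t)|^2 dt over the signal duration
= 14^2 * 18 = 196 * 18 = 3528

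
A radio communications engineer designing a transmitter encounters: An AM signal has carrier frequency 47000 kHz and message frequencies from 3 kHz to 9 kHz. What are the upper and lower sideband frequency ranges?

Upper sideband (USB) = fc + [fm_low, fm_high] = 47000 + [3, 9] = [47003, 47009] kHz
Lower sideband (LSB) = fc - [fm_high, fm_low] = 47000 - [9, 3] = [46991, 46997] kHz
Total occupied spectrum: 46991 kHz to 47009 kHz (plus carrier at 47000 kHz)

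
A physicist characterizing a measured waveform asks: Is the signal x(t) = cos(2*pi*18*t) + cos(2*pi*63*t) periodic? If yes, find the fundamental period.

f1 = 18 Hz, f2 = 63 Hz
Period T1 = 1/18, T2 = 1/63
Ratio T1/T2 = 63/18, which is rational.
The signal is periodic with fundamental period T = 1/GCD(18,63) = 1/9 s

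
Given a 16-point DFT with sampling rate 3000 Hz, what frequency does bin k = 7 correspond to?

The frequency of DFT bin k is: f_k = k * f_s / N
f_7 = 7 * 3000 / 16 = 2625/2 Hz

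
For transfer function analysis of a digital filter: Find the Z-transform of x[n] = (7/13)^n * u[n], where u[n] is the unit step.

The Z-transform of a^n * u[n] is z/(z-a) for |z| > |a|.
Here a = 7/13, so X(z) = z/(z - (7/13)) = 13z/(13z - 7)
ROC: |z| > 7/13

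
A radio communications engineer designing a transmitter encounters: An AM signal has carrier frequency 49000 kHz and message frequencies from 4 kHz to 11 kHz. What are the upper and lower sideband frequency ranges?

Upper sideband (USB) = fc + [fm_low, fm_high] = 49000 + [4, 11] = [49004, 49011] kHz
Lower sideband (LSB) = fc - [fm_high, fm_low] = 49000 - [11, 4] = [48989, 48996] kHz
Total occupied spectrum: 48989 kHz to 49011 kHz (plus carrier at 49000 kHz)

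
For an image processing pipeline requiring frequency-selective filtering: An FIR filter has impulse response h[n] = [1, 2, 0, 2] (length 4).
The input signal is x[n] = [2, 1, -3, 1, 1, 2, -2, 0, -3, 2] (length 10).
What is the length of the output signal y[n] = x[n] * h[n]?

For linear convolution, the output length is:
len(y) = len(x) + len(h) - 1 = 10 + 4 - 1 = 13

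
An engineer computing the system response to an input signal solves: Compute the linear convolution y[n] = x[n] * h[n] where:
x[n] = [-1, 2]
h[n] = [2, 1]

y[n] = sum_k x[k]*h[n-k]. Output length = len(x) + len(h) - 1 = 2 + 2 - 1 = 3.
y[0] = -1*2 = -2
y[1] = 2*2 + -1*1 = 3
y[2] = 2*1 = 2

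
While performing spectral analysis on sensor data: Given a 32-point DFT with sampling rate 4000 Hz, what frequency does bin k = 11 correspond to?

The frequency of DFT bin k is: f_k = k * f_s / N
f_11 = 11 * 4000 / 32 = 1375 Hz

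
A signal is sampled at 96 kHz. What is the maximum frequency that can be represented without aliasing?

The maximum frequency that can be represented without aliasing
is the Nyquist frequency: f_max = f_s / 2 = 96 kHz / 2 = 48 kHz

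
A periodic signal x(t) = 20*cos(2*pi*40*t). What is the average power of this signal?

Average power of A*cos(wt) is A^2/2.
P = 20^2 / 2 = 400/2 = 200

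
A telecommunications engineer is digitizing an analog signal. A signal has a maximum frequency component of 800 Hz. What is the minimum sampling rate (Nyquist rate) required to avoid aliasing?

By the Nyquist-Shannon sampling theorem,
the minimum sampling rate (Nyquist rate) must be at least 2 * f_max.
Nyquist rate = 2 * 800 Hz = 1600 Hz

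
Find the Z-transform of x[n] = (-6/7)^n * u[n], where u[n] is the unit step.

The Z-transform of a^n * u[n] is z/(z-a) for |z| > |a|.
Here a = -6/7, so X(z) = z/(z - (-6/7)) = 7z/(7z + 6)
ROC: |z| > 6/7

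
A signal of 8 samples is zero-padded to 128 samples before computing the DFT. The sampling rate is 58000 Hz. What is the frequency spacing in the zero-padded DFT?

Original DFT: N = 8, resolution = f_s/N = 58000/8 = 7250 Hz
Zero-padded DFT: N = 128, resolution = f_s/N = 58000/128 = 3625/8 Hz
Zero-padding interpolates the spectrum (finer frequency grid)
but does NOT improve the true spectral resolution (ability to resolve close frequencies).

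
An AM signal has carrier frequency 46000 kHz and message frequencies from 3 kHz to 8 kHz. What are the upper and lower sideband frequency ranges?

Upper sideband (USB) = fc + [fm_low, fm_high] = 46000 + [3, 8] = [46003, 46008] kHz
Lower sideband (LSB) = fc - [fm_high, fm_low] = 46000 - [8, 3] = [45992, 45997] kHz
Total occupied spectrum: 45992 kHz to 46008 kHz (plus carrier at 46000 kHz)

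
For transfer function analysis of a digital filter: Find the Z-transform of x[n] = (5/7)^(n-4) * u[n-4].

Time-shifting property: if X(z) = Z{x[n]}, then Z{x[n-d]} = z^(-d) * X(z)
X(z) = z/(z - 5/7) for x[n] = (5/7)^n * u[n]
Z{x[n-4]} = z^(-4) * z/(z - 5/7) = z^(-3)/(z - 5/7)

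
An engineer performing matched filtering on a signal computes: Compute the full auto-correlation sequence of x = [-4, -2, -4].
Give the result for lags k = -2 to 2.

r_xx[k] = sum_m x[m]*x[m+k], indexed from 0, for k = -2 to 2:
  r_xx[-2] = x[2]*x[0] = 16
  r_xx[-1] = x[1]*x[0] + x[2]*x[1] = 16
  r_xx[0] = x[0]*x[0] + x[1]*x[1] + x[2]*x[2] = 36
  r_xx[1] = x[0]*x[1] + x[1]*x[2] = 16
  r_xx[2] = x[0]*x[2] = 16
r_xx = [16, 16, 36, 16, 16]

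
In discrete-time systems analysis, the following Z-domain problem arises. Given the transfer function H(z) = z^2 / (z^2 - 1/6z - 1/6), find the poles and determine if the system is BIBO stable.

Poles are roots of the denominator: z^2 - 1/6z - 1/6 = 0.
Quadratic formula: z = [-(-1/6) +/- sqrt((-1/6)^2 - 4*(-1/6))] / 2
Discriminant = 1/36 + 2/3 = 25/36; sqrt = 5/6.
z = (1/6 +/- 5/6) / 2 => z = 1/2 or z = -1/3.
|p1| = 1/2, |p2| = 1/3.
For BIBO stability, all poles must lie inside the unit circle (|p| < 1).
System is STABLE since both |p| < 1.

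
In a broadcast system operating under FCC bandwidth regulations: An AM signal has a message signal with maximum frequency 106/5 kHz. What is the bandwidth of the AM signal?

In AM (double-sideband), the bandwidth is twice the message frequency.
BW = 2 * f_m = 2 * 106/5 kHz = 212/5 kHz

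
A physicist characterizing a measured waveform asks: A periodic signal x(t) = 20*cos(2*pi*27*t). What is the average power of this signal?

Average power of A*cos(wt) is A^2/2.
P = 20^2 / 2 = 400/2 = 200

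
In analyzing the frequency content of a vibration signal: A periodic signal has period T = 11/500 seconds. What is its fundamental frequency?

The fundamental frequency is the reciprocal of the period.
f = 1/T = 1/(11/500) = 500/11 Hz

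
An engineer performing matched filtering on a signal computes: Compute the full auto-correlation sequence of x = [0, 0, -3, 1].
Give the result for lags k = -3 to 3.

r_xx[k] = sum_m x[m]*x[m+k], indexed from 0, for k = -3 to 3:
  r_xx[-3] = x[3]*x[0] = 0
  r_xx[-2] = x[2]*x[0] + x[3]*x[1] = 0
  r_xx[-1] = x[1]*x[0] + x[2]*x[1] + x[3]*x[2] = -3
  r_xx[0] = x[0]*x[0] + x[1]*x[1] + x[2]*x[2] + x[3]*x[3] = 10
  r_xx[1] = x[0]*x[1] + x[1]*x[2] + x[2]*x[3] = -3
  r_xx[2] = x[0]*x[2] + x[1]*x[3] = 0
  r_xx[3] = x[0]*x[3] = 0
r_xx = [0, 0, -3, 10, -3, 0, 0]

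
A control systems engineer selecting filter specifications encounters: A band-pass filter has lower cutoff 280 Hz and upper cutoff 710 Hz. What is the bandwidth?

Bandwidth = f_high - f_low
= 710 Hz - 280 Hz = 430 Hz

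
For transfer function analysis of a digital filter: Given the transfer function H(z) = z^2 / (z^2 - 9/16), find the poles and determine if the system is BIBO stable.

Poles are roots of the denominator: z^2 - 9/16 = 0.
Quadratic formula: z = [-(0) +/- sqrt((0)^2 - 4*(-9/16))] / 2
Discriminant = 0 + 9/4 = 9/4; sqrt = 3/2.
z = (0 +/- 3/2) / 2 => z = 3/4 or z = -3/4.
|p1| = 3/4, |p2| = 3/4.
For BIBO stability, all poles must lie inside the unit circle (|p| < 1).
System is STABLE since both |p| < 1.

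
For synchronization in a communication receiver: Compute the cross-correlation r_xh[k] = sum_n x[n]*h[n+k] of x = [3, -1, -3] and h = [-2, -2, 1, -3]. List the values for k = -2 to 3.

Both sequences indexed from 0 and zero outside their support.
Lags with overlap: k = -2 to 3.
  r_xh[-2] = x[2]*h[0] = 6
  r_xh[-1] = x[1]*h[0] + x[2]*h[1] = 8
  r_xh[0] = x[0]*h[0] + x[1]*h[1] + x[2]*h[2] = -7
  r_xh[1] = x[0]*h[1] + x[1]*h[2] + x[2]*h[3] = 2
  r_xh[2] = x[0]*h[2] + x[1]*h[3] = 6
  r_xh[3] = x[0]*h[3] = -9
r_xh = [6, 8, -7, 2, 6, -9] (for k = -2, ..., 3)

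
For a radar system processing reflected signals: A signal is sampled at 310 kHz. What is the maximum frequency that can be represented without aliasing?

The maximum frequency that can be represented without aliasing
is the Nyquist frequency: f_max = f_s / 2 = 310 kHz / 2 = 155 kHz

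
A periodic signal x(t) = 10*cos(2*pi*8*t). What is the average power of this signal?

Average power of A*cos(wt) is A^2/2.
P = 10^2 / 2 = 100/2 = 50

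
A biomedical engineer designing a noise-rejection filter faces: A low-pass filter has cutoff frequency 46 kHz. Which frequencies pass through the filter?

A low-pass filter passes all frequencies below the cutoff frequency 46 kHz and attenuates higher frequencies.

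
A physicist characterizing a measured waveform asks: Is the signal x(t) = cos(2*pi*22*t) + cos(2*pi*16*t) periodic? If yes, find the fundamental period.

f1 = 22 Hz, f2 = 16 Hz
Period T1 = 1/22, T2 = 1/16
Ratio T1/T2 = 16/22, which is rational.
The signal is periodic with fundamental period T = 1/GCD(22,16) = 1/2 s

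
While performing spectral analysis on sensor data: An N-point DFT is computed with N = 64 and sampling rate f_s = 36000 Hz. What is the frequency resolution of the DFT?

DFT frequency resolution = f_s / N
= 36000 / 64 = 1125/2 Hz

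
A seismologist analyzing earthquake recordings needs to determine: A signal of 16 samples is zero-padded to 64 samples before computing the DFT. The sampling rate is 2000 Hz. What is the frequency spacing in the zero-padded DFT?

Original DFT: N = 16, resolution = f_s/N = 2000/16 = 125 Hz
Zero-padded DFT: N = 64, resolution = f_s/N = 2000/64 = 125/4 Hz
Zero-padding interpolates the spectrum (finer frequency grid)
but does NOT improve the true spectral resolution (ability to resolve close frequencies).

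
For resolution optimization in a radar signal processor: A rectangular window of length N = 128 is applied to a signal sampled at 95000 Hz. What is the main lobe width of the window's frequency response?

For a rectangular window of length N,
the main lobe width in frequency is 2*f_s/N.
= 2*95000/128 = 11875/8 Hz
This determines the minimum frequency separation for resolving two sinusoids.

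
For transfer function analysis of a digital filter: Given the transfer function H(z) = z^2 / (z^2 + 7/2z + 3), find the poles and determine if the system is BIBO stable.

Poles are roots of the denominator: z^2 + 7/2z + 3 = 0.
Quadratic formula: z = [-(7/2) +/- sqrt((7/2)^2 - 4*(3))] / 2
Discriminant = 49/4 - 12 = 1/4; sqrt = 1/2.
z = (-7/2 +/- 1/2) / 2 => z = -3/2 or z = -2.
|p1| = 2, |p2| = 3/2.
For BIBO stability, all poles must lie inside the unit circle (|p| < 1).
System is UNSTABLE since at least one |p| >= 1.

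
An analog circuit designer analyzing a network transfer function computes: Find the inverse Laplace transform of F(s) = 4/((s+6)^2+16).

Standard pair: w/((s+a)^2+w^2) <-> e^(-at)*sin(wt)*u(t)
With a=6, w=4: f(t) = e^(-6t)*sin(4t)*u(t)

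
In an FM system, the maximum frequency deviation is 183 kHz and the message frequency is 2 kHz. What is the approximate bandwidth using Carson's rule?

Carson's rule: BW = 2*(delta_f + f_m)
= 2*(183 + 2) kHz = 370 kHz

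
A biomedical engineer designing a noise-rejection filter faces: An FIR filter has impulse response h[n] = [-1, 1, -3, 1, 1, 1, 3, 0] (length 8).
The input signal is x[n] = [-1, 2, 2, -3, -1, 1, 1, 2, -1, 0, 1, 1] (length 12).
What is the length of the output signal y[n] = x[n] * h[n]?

For linear convolution, the output length is:
len(y) = len(x) + len(h) - 1 = 12 + 8 - 1 = 19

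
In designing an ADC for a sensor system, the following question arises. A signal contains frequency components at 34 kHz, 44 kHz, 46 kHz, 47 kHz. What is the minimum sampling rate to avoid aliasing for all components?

The highest frequency component is f_max = 47 kHz.
Nyquist rate = 2 * f_max = 2 * 47 kHz = 94 kHz.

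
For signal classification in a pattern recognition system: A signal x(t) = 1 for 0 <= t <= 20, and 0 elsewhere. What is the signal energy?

Energy = integral of |x(t)|^2 dt over the signal duration
= 1^2 * 20 = 1 * 20 = 20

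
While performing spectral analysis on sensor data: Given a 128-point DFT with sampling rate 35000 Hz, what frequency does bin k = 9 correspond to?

The frequency of DFT bin k is: f_k = k * f_s / N
f_9 = 9 * 35000 / 128 = 39375/16 Hz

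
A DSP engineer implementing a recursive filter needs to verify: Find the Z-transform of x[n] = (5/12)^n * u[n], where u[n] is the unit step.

The Z-transform of a^n * u[n] is z/(z-a) for |z| > |a|.
Here a = 5/12, so X(z) = z/(z - (5/12)) = 12z/(12z - 5)
ROC: |z| > 5/12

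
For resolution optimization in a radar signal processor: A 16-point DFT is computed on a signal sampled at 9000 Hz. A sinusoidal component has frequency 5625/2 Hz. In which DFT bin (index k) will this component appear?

DFT frequency resolution = f_s/N = 9000/16 = 1125/2 Hz
Bin index k = f_signal / resolution = 5625/2 / 1125/2 = 5
The signal frequency 5625/2 Hz falls in DFT bin k = 5.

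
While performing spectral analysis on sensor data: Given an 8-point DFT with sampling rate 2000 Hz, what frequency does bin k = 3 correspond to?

The frequency of DFT bin k is: f_k = k * f_s / N
f_3 = 3 * 2000 / 8 = 750 Hz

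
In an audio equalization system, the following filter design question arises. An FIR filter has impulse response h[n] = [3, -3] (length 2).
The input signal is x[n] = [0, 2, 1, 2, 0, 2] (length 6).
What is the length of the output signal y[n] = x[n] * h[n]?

For linear convolution, the output length is:
len(y) = len(x) + len(h) - 1 = 6 + 2 - 1 = 7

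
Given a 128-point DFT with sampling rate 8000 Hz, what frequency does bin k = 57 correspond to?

The frequency of DFT bin k is: f_k = k * f_s / N
f_57 = 57 * 8000 / 128 = 7125/2 Hz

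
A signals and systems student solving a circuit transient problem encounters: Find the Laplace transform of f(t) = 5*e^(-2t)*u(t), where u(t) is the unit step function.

Standard Laplace transform pair:
e^(-at)*u(t) <-> 1/(s+a)
With a = 2: L{5*e^(-2t)*u(t)} = 5/(s+2), ROC: Re(s) > -2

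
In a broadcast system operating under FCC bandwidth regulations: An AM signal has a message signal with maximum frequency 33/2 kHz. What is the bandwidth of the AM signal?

In AM (double-sideband), the bandwidth is twice the message frequency.
BW = 2 * f_m = 2 * 33/2 kHz = 33 kHz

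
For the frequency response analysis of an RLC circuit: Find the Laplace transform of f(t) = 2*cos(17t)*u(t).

Standard pair: cos(wt)*u(t) <-> s/(s^2+w^2)
With w = 17: L{2*cos(17t)*u(t)} = 2s/(s^2+289)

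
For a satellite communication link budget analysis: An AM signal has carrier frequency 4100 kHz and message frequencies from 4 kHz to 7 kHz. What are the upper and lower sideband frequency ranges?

Upper sideband (USB) = fc + [fm_low, fm_high] = 4100 + [4, 7] = [4104, 4107] kHz
Lower sideband (LSB) = fc - [fm_high, fm_low] = 4100 - [7, 4] = [4093, 4096] kHz
Total occupied spectrum: 4093 kHz to 4107 kHz (plus carrier at 4100 kHz)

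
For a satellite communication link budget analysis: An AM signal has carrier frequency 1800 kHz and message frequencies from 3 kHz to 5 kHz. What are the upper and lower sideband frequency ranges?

Upper sideband (USB) = fc + [fm_low, fm_high] = 1800 + [3, 5] = [1803, 1805] kHz
Lower sideband (LSB) = fc - [fm_high, fm_low] = 1800 - [5, 3] = [1795, 1797] kHz
Total occupied spectrum: 1795 kHz to 1805 kHz (plus carrier at 1800 kHz)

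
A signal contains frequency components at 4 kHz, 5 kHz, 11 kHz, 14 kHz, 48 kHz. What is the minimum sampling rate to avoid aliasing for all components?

The highest frequency component is f_max = 48 kHz.
Nyquist rate = 2 * f_max = 2 * 48 kHz = 96 kHz.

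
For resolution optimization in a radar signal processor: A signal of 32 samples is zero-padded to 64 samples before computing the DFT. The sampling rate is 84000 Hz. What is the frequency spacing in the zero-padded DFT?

Original DFT: N = 32, resolution = f_s/N = 84000/32 = 2625 Hz
Zero-padded DFT: N = 64, resolution = f_s/N = 84000/64 = 2625/2 Hz
Zero-padding interpolates the spectrum (finer frequency grid)
but does NOT improve the true spectral resolution (ability to resolve close frequencies).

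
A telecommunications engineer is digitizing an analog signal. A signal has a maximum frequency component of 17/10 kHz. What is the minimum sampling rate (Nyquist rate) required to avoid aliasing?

By the Nyquist-Shannon sampling theorem,
the minimum sampling rate (Nyquist rate) must be at least 2 * f_max.
Nyquist rate = 2 * 17/10 kHz = 17/5 kHz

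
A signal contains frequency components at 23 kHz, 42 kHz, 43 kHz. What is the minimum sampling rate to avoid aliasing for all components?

The highest frequency component is f_max = 43 kHz.
Nyquist rate = 2 * f_max = 2 * 43 kHz = 86 kHz.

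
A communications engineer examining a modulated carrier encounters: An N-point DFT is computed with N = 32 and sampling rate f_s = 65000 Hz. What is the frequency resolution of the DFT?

DFT frequency resolution = f_s / N
= 65000 / 32 = 8125/4 Hz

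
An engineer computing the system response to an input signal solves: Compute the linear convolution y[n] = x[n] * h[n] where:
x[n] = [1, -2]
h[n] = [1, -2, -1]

y[n] = sum_k x[k]*h[n-k]. Output length = len(x) + len(h) - 1 = 2 + 3 - 1 = 4.
y[0] = 1*1 = 1
y[1] = -2*1 + 1*-2 = -4
y[2] = -2*-2 + 1*-1 = 3
y[3] = -2*-1 = 2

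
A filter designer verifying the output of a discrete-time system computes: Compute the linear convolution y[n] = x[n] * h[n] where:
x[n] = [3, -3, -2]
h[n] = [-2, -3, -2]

y[n] = sum_k x[k]*h[n-k]. Output length = len(x) + len(h) - 1 = 3 + 3 - 1 = 5.
y[0] = 3*-2 = -6
y[1] = -3*-2 + 3*-3 = -3
y[2] = -2*-2 + -3*-3 + 3*-2 = 7
y[3] = -2*-3 + -3*-2 = 12
y[4] = -2*-2 = 4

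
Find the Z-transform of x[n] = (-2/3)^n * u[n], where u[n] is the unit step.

The Z-transform of a^n * u[n] is z/(z-a) for |z| > |a|.
Here a = -2/3, so X(z) = z/(z - (-2/3)) = 3z/(3z + 2)
ROC: |z| > 2/3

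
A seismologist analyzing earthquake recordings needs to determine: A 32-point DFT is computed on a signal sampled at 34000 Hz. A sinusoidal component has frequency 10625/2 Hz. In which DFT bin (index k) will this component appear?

DFT frequency resolution = f_s/N = 34000/32 = 2125/2 Hz
Bin index k = f_signal / resolution = 10625/2 / 2125/2 = 5
The signal frequency 10625/2 Hz falls in DFT bin k = 5.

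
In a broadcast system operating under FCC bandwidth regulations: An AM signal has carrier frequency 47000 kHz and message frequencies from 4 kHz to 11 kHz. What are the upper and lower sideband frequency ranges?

Upper sideband (USB) = fc + [fm_low, fm_high] = 47000 + [4, 11] = [47004, 47011] kHz
Lower sideband (LSB) = fc - [fm_high, fm_low] = 47000 - [11, 4] = [46989, 46996] kHz
Total occupied spectrum: 46989 kHz to 47011 kHz (plus carrier at 47000 kHz)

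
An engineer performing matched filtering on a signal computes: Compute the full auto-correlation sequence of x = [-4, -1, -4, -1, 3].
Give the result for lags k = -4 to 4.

r_xx[k] = sum_m x[m]*x[m+k], indexed from 0, for k = -4 to 4:
  r_xx[-4] = x[4]*x[0] = -12
  r_xx[-3] = x[3]*x[0] + x[4]*x[1] = 1
  r_xx[-2] = x[2]*x[0] + x[3]*x[1] + x[4]*x[2] = 5
  r_xx[-1] = x[1]*x[0] + x[2]*x[1] + x[3]*x[2] + x[4]*x[3] = 9
  r_xx[0] = x[0]*x[0] + x[1]*x[1] + x[2]*x[2] + x[3]*x[3] + x[4]*x[4] = 43
  r_xx[1] = x[0]*x[1] + x[1]*x[2] + x[2]*x[3] + x[3]*x[4] = 9
  r_xx[2] = x[0]*x[2] + x[1]*x[3] + x[2]*x[4] = 5
  r_xx[3] = x[0]*x[3] + x[1]*x[4] = 1
  r_xx[4] = x[0]*x[4] = -12
r_xx = [-12, 1, 5, 9, 43, 9, 5, 1, -12]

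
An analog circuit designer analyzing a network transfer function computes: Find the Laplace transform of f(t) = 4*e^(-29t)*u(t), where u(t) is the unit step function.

Standard Laplace transform pair:
e^(-at)*u(t) <-> 1/(s+a)
With a = 29: L{4*e^(-29t)*u(t)} = 4/(s+29), ROC: Re(s) > -29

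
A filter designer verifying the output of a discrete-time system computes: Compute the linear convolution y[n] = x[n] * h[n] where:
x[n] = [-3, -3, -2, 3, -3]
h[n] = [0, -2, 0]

y[n] = sum_k x[k]*h[n-k]. Output length = len(x) + len(h) - 1 = 5 + 3 - 1 = 7.
y[0] = -3*0 = 0
y[1] = -3*0 + -3*-2 = 6
y[2] = -2*0 + -3*-2 + -3*0 = 6
y[3] = 3*0 + -2*-2 + -3*0 = 4
y[4] = -3*0 + 3*-2 + -2*0 = -6
y[5] = -3*-2 + 3*0 = 6
y[6] = -3*0 = 0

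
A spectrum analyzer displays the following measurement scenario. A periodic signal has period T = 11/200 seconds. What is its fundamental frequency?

The fundamental frequency is the reciprocal of the period.
f = 1/T = 1/(11/200) = 200/11 Hz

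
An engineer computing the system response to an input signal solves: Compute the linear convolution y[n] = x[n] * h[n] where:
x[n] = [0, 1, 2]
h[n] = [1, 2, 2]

y[n] = sum_k x[k]*h[n-k]. Output length = len(x) + len(h) - 1 = 3 + 3 - 1 = 5.
y[0] = 0*1 = 0
y[1] = 1*1 + 0*2 = 1
y[2] = 2*1 + 1*2 + 0*2 = 4
y[3] = 2*2 + 1*2 = 6
y[4] = 2*2 = 4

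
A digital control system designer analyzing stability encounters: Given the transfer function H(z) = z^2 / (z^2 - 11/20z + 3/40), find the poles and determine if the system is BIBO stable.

Poles are roots of the denominator: z^2 - 11/20z + 3/40 = 0.
Quadratic formula: z = [-(-11/20) +/- sqrt((-11/20)^2 - 4*(3/40))] / 2
Discriminant = 121/400 - 3/10 = 1/400; sqrt = 1/20.
z = (11/20 +/- 1/20) / 2 => z = 3/10 or z = 1/4.
|p1| = 1/4, |p2| = 3/10.
For BIBO stability, all poles must lie inside the unit circle (|p| < 1).
System is STABLE since both |p| < 1.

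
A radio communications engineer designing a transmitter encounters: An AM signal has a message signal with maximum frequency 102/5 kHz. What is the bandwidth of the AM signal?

In AM (double-sideband), the bandwidth is twice the message frequency.
BW = 2 * f_m = 2 * 102/5 kHz = 204/5 kHz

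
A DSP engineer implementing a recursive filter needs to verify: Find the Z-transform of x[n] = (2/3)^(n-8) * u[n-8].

Time-shifting property: if X(z) = Z{x[n]}, then Z{x[n-d]} = z^(-d) * X(z)
X(z) = z/(z - 2/3) for x[n] = (2/3)^n * u[n]
Z{x[n-8]} = z^(-8) * z/(z - 2/3) = z^(-7)/(z - 2/3)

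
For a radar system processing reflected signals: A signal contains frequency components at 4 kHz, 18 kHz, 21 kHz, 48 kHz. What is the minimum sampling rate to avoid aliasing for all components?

The highest frequency component is f_max = 48 kHz.
Nyquist rate = 2 * f_max = 2 * 48 kHz = 96 kHz.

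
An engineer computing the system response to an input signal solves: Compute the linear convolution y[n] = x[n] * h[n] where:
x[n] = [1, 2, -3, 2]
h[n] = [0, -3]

y[n] = sum_k x[k]*h[n-k]. Output length = len(x) + len(h) - 1 = 4 + 2 - 1 = 5.
y[0] = 1*0 = 0
y[1] = 2*0 + 1*-3 = -3
y[2] = -3*0 + 2*-3 = -6
y[3] = 2*0 + -3*-3 = 9
y[4] = 2*-3 = -6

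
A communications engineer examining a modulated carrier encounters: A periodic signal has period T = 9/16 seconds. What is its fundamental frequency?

The fundamental frequency is the reciprocal of the period.
f = 1/T = 1/(9/16) = 16/9 Hz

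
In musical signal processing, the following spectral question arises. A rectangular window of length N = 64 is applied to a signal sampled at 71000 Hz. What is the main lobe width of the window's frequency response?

For a rectangular window of length N,
the main lobe width in frequency is 2*f_s/N.
= 2*71000/64 = 8875/4 Hz
This determines the minimum frequency separation for resolving two sinusoids.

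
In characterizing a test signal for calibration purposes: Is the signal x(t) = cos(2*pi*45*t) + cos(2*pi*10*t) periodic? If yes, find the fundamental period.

f1 = 45 Hz, f2 = 10 Hz
Period T1 = 1/45, T2 = 1/10
Ratio T1/T2 = 10/45, which is rational.
The signal is periodic with fundamental period T = 1/GCD(45,10) = 1/5 s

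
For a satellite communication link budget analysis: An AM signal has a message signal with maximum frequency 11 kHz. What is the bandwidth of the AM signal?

In AM (double-sideband), the bandwidth is twice the message frequency.
BW = 2 * f_m = 2 * 11 kHz = 22 kHz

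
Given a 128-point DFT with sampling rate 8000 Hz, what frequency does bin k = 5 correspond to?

The frequency of DFT bin k is: f_k = k * f_s / N
f_5 = 5 * 8000 / 128 = 625/2 Hz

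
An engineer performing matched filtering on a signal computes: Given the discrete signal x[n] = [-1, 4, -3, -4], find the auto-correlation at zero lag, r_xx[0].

The auto-correlation at zero lag r_xx[0] equals the signal energy.
r_xx[0] = sum of x[n]^2 = (-1)^2 + 4^2 + (-3)^2 + (-4)^2
= 1 + 16 + 9 + 16 = 42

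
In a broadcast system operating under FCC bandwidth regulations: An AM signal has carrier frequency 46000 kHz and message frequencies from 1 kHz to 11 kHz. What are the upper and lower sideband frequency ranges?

Upper sideband (USB) = fc + [fm_low, fm_high] = 46000 + [1, 11] = [46001, 46011] kHz
Lower sideband (LSB) = fc - [fm_high, fm_low] = 46000 - [11, 1] = [45989, 45999] kHz
Total occupied spectrum: 45989 kHz to 46011 kHz (plus carrier at 46000 kHz)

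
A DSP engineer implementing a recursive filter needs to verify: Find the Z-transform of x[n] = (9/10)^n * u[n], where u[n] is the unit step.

The Z-transform of a^n * u[n] is z/(z-a) for |z| > |a|.
Here a = 9/10, so X(z) = z/(z - (9/10)) = 10z/(10z - 9)
ROC: |z| > 9/10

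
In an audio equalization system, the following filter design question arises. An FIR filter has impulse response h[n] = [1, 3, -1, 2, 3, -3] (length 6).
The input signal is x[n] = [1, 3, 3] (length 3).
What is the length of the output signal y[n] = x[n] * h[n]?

For linear convolution, the output length is:
len(y) = len(x) + len(h) - 1 = 3 + 6 - 1 = 8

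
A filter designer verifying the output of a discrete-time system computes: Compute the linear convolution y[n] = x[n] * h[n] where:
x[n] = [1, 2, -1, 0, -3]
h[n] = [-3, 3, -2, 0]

y[n] = sum_k x[k]*h[n-k]. Output length = len(x) + len(h) - 1 = 5 + 4 - 1 = 8.
y[0] = 1*-3 = -3
y[1] = 2*-3 + 1*3 = -3
y[2] = -1*-3 + 2*3 + 1*-2 = 7
y[3] = 0*-3 + -1*3 + 2*-2 + 1*0 = -7
y[4] = -3*-3 + 0*3 + -1*-2 + 2*0 = 11
y[5] = -3*3 + 0*-2 + -1*0 = -9
y[6] = -3*-2 + 0*0 = 6
y[7] = -3*0 = 0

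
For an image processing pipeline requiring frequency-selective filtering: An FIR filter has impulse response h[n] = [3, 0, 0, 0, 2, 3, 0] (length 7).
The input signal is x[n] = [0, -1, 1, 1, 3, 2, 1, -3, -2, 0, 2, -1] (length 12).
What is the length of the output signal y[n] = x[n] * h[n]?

For linear convolution, the output length is:
len(y) = len(x) + len(h) - 1 = 12 + 7 - 1 = 18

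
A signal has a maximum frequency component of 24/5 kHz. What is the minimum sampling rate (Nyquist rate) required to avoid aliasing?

By the Nyquist-Shannon sampling theorem,
the minimum sampling rate (Nyquist rate) must be at least 2 * f_max.
Nyquist rate = 2 * 24/5 kHz = 48/5 kHz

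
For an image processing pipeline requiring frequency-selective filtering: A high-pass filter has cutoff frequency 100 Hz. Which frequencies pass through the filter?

A high-pass filter passes all frequencies above the cutoff frequency 100 Hz and attenuates lower frequencies.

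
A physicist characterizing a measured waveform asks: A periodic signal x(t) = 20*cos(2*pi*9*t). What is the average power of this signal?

Average power of A*cos(wt) is A^2/2.
P = 20^2 / 2 = 400/2 = 200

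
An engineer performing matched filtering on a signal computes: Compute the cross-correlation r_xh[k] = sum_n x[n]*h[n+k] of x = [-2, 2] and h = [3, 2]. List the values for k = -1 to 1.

Both sequences indexed from 0 and zero outside their support.
Lags with overlap: k = -1 to 1.
  r_xh[-1] = x[1]*h[0] = 6
  r_xh[0] = x[0]*h[0] + x[1]*h[1] = -2
  r_xh[1] = x[0]*h[1] = -4
r_xh = [6, -2, -4] (for k = -1, ..., 1)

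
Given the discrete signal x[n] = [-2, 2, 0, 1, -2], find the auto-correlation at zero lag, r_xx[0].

The auto-correlation at zero lag r_xx[0] equals the signal energy.
r_xx[0] = sum of x[n]^2 = (-2)^2 + 2^2 + 0^2 + 1^2 + (-2)^2
= 4 + 4 + 0 + 1 + 4 = 13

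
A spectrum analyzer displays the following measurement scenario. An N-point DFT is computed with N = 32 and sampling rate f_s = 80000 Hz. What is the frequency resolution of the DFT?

DFT frequency resolution = f_s / N
= 80000 / 32 = 2500 Hz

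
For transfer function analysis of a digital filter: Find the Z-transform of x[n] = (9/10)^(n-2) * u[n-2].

Time-shifting property: if X(z) = Z{x[n]}, then Z{x[n-d]} = z^(-d) * X(z)
X(z) = z/(z - 9/10) for x[n] = (9/10)^n * u[n]
Z{x[n-2]} = z^(-2) * z/(z - 9/10) = z^(-1)/(z - 9/10)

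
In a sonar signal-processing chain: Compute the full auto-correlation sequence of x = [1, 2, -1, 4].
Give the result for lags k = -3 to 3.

r_xx[k] = sum_m x[m]*x[m+k], indexed from 0, for k = -3 to 3:
  r_xx[-3] = x[3]*x[0] = 4
  r_xx[-2] = x[2]*x[0] + x[3]*x[1] = 7
  r_xx[-1] = x[1]*x[0] + x[2]*x[1] + x[3]*x[2] = -4
  r_xx[0] = x[0]*x[0] + x[1]*x[1] + x[2]*x[2] + x[3]*x[3] = 22
  r_xx[1] = x[0]*x[1] + x[1]*x[2] + x[2]*x[3] = -4
  r_xx[2] = x[0]*x[2] + x[1]*x[3] = 7
  r_xx[3] = x[0]*x[3] = 4
r_xx = [4, 7, -4, 22, -4, 7, 4]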